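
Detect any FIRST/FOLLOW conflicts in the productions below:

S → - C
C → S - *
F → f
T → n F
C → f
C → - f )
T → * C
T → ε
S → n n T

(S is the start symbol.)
Nullable non-terminals: T.

T: nullable alternative(s) T → ε; FOLLOW(T) = { $, '-' }
  T → n F: FIRST \ {ε} = { 'n' } — disjoint from FOLLOW(T)
  T → * C: FIRST \ {ε} = { '*' } — disjoint from FOLLOW(T)
  T → ε: FIRST \ {ε} = { } — this is the only nullable alternative, skip

C, F, S have no nullable alternative, so no FIRST/FOLLOW check is needed there.

No FIRST/FOLLOW conflicts found.

Answer: No FIRST/FOLLOW conflicts.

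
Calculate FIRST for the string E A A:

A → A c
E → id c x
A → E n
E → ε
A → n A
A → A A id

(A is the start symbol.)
{ 'id', 'n' }

FIRST sets of the non-terminals involved (from the grammar, by fixed-point iteration):
  FIRST(E) = { 'id', ε }
  FIRST(A) = { 'id', 'n' }

To compute FIRST(E A A), process the symbols left to right:
Symbol E is a non-terminal. Add FIRST(E) \ {ε} = { 'id' }
E is nullable (ε ∈ FIRST(E)), continue to the next symbol.
Symbol A is a non-terminal. Add FIRST(A) \ {ε} = { 'id', 'n' }
A is not nullable (ε ∉ FIRST(A)), so stop here.
FIRST(E A A) = { 'id', 'n' }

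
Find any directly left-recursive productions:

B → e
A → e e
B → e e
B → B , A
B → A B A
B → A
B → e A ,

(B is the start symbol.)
Yes, B is left-recursive

Direct left recursion occurs when N → N α for some non-terminal N (the right-hand side begins with the left-hand side itself).

B → e: starts with e
A → e e: starts with e
B → e e: starts with e
B → B , A: LEFT RECURSIVE (starts with B)
B → A B A: starts with A
B → A: starts with A
B → e A ,: starts with e

The grammar has direct left recursion on: B.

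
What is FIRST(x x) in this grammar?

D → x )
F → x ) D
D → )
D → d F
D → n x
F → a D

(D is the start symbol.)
To compute FIRST(x x), process the symbols left to right:
Symbol x is a terminal. Add 'x' and stop.
FIRST(x x) = { 'x' }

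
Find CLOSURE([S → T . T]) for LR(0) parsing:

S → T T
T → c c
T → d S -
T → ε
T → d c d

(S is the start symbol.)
To compute CLOSURE, for each item [A → α.Bβ] where B is a non-terminal, add [B → .γ] for all productions B → γ; repeat for the newly added items until nothing changes.

Start with: [S → T . T]
  [S → T . T] has the dot before T: add [T → . c c], [T → . d S -], [T → .], [T → . d c d]
No further items can be added.

CLOSURE = { [S → T . T], [T → . c c], [T → . d S -], [T → . d c d], [T → .] }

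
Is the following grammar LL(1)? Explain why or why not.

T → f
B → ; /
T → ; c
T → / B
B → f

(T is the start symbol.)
Yes, the grammar is LL(1).

A grammar is LL(1) if for each non-terminal N with multiple productions, the predict sets of those productions are pairwise disjoint, where PREDICT(N → α) = (FIRST(α) \ {ε}) ∪ (FOLLOW(N) if α ⇒* ε).

For T:
  PREDICT(T → f) = { 'f' }
  PREDICT(T → ';' c) = { ';' }
  PREDICT(T → '/' B) = { '/' }
For B:
  PREDICT(B → ';' '/') = { ';' }
  PREDICT(B → f) = { 'f' }

All predict sets are disjoint. The grammar IS LL(1).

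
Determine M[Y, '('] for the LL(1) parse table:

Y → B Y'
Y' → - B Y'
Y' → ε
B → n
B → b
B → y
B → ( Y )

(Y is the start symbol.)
Y → B Y'

To find M[Y, '('], we find productions for Y where '(' is in the predict set (PREDICT(N → α) = (FIRST(α) \ {ε}) ∪ (FOLLOW(N) if α ⇒* ε)).

Relevant sets:
  FIRST(B) = { '(', 'b', 'n', 'y' }

Y → B Y': PREDICT = { '(', 'b', 'n', 'y' }
  '(' is in predict set, so this production goes in M[Y, '(']

M[Y, '('] = Y → B Y'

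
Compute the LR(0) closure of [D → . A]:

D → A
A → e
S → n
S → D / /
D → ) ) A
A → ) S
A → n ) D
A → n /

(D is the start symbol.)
Start with: [D → . A]
  [D → . A] has the dot before A: add [A → . e], [A → . ) S], [A → . n ) D], [A → . n /]
No further items can be added.

CLOSURE = { [A → . ) S], [A → . e], [A → . n ) D], [A → . n /], [D → . A] }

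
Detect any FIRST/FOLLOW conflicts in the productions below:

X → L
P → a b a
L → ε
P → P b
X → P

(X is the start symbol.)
A FIRST/FOLLOW conflict occurs when a non-terminal N has a nullable alternative N → β (β ⇒* ε) and another alternative N → α with FIRST(α) ∩ FOLLOW(N) ≠ ∅: on such a lookahead the parser cannot decide between expanding α and letting N vanish via β.

Nullable non-terminals: L, X.
FIRST sets used below: FIRST(L) = { ε }, FIRST(P) = { 'a' }
L has a nullable alternative but only one production, so nothing to check.

X: nullable alternative(s) X → L; FOLLOW(X) = { $ }
  X → L: FIRST \ {ε} = { } — this is the only nullable alternative, skip
  X → P: FIRST \ {ε} = { 'a' } — disjoint from FOLLOW(X)

P has no nullable alternative, so no FIRST/FOLLOW check is needed there.

No FIRST/FOLLOW conflicts found.

Answer: No FIRST/FOLLOW conflicts.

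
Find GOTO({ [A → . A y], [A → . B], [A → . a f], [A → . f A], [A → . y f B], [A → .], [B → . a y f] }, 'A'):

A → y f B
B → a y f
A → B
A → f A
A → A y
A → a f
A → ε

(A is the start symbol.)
{ [A → A . y] }

GOTO(I, 'A') = CLOSURE({ [A → αX.β] : [A → α.Xβ] ∈ I, X = 'A' })

Items with dot before 'A', with the dot advanced:
  [A → . A y] → [A → A . y]
Closure adds nothing (no advanced item has the dot before a non-terminal).

GOTO = { [A → A . y] }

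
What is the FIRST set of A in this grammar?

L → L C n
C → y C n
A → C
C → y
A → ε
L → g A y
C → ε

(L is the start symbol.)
{ 'y', ε }

FIRST sets of the other non-terminals involved (by the same procedure, iterated to a fixed point):
  FIRST(C) = { 'y', ε }

From A → C:
  - C is a non-terminal: add FIRST(C) \ {ε} = { 'y' }
    C is nullable and nothing follows, so the whole right-hand side can vanish: ε ∈ FIRST(A)
From A → ε:
  - ε-production, so ε ∈ FIRST(A)

Collecting: FIRST(A) = { 'y', ε }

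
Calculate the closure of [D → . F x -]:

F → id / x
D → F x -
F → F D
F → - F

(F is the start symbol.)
To compute CLOSURE, for each item [A → α.Bβ] where B is a non-terminal, add [B → .γ] for all productions B → γ; repeat for the newly added items until nothing changes.

Start with: [D → . F x -]
  [D → . F x -] has the dot before F: add [F → . id / x], [F → . F D], [F → . - F]
No further items can be added.

CLOSURE = { [D → . F x -], [F → . - F], [F → . F D], [F → . id / x] }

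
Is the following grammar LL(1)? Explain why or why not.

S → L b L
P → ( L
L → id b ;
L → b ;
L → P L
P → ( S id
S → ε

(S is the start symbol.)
Relevant sets:
  FIRST(L) = { '(', 'b', 'id' }
  FIRST(P) = { '(' }
  FOLLOW(S) = { $, 'id' }

For S:
  PREDICT(S → L b L) = { '(', 'b', 'id' }
  PREDICT(S → ε) = { $, 'id' }
For P:
  PREDICT(P → '(' L) = { '(' }
  PREDICT(P → '(' S id) = { '(' }
For L:
  PREDICT(L → id b ';') = { 'id' }
  PREDICT(L → b ';') = { 'b' }
  PREDICT(L → P L) = { '(' }

Conflict found: Predict set conflict for S: { 'id' }
The grammar is NOT LL(1).

Answer: No. Predict set conflict for S: { 'id' }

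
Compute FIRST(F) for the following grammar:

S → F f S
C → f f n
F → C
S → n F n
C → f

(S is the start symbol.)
{ 'f' }

FIRST sets of the other non-terminals involved (by the same procedure, iterated to a fixed point):
  FIRST(C) = { 'f' }

From F → C:
  - C is a non-terminal: add FIRST(C) \ {ε} = { 'f' }
    C is not nullable, so stop

Collecting: FIRST(F) = { 'f' }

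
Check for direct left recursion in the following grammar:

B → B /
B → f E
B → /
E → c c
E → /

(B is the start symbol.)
Yes, B is left-recursive

B → B /: LEFT RECURSIVE (starts with B)
B → f E: starts with f
B → /: starts with '/'
E → c c: starts with c
E → /: starts with '/'

The grammar has direct left recursion on: B.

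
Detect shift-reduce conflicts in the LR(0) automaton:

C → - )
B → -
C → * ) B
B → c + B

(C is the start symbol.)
Augment with C' → C and build the canonical LR(0) collection (I0 = CLOSURE({[C' → . C]}), then GOTO on every symbol after a dot until no new states appear). It has 11 states:
  I0: { [C → . * ) B], [C → . - )], [C' → . C] }  — shift
  I1: { [C → * . ) B] }  — shift
  I2: { [C → - . )] }  — shift
  I3: { [C' → C .] }  — accept
  I4: { [C → - ) .] }  — reduce
  I5: { [B → . -], [B → . c + B], [C → * ) . B] }  — shift
  I6: { [B → - .] }  — reduce
  I7: { [C → * ) B .] }  — reduce
  I8: { [B → c . + B] }  — shift
  I9: { [B → . -], [B → . c + B], [B → c + . B] }  — shift
  I10: { [B → c + B .] }  — reduce

No state contains both a complete item and a shift item.

Answer: No shift-reduce conflicts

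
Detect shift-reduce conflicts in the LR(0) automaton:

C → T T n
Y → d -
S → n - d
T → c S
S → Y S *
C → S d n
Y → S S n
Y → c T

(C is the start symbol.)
A shift-reduce conflict occurs when an LR(0) state has both:
  - a complete (reduce) item [A → α .] (dot at the end), and
  - a shift item [B → β . c γ] (dot before a terminal).

Augment with C' → C and build the canonical LR(0) collection (I0 = CLOSURE({[C' → . C]}), then GOTO on every symbol after a dot until no new states appear). It has 23 states:
  I0: { [C → . S d n], [C → . T T n], [C' → . C], [S → . Y S *], [S → . n - d], [T → . c S], [Y → . S S n], [Y → . c T], [Y → . d -] }  — shift
  I1: { [C' → C .] }  — accept
  I2: { [C → S . d n], [S → . Y S *], [S → . n - d], [Y → . S S n], [Y → . c T], [Y → . d -], [Y → S . S n] }  — shift
  I3: { [C → T . T n], [T → . c S] }  — shift
  I4: { [S → . Y S *], [S → . n - d], [S → Y . S *], [Y → . S S n], [Y → . c T], [Y → . d -] }  — shift
  I5: { [S → . Y S *], [S → . n - d], [T → . c S], [T → c . S], [Y → . S S n], [Y → . c T], [Y → . d -], [Y → c . T] }  — shift
  I6: { [Y → d . -] }  — shift
  I7: { [S → n . - d] }  — shift
  I8: { [S → n - . d] }  — shift
  I9: { [S → n - d .] }  — reduce
  I10: { [Y → d - .] }  — reduce
  I11: { [S → . Y S *], [S → . n - d], [T → c S .], [Y → . S S n], [Y → . c T], [Y → . d -], [Y → S . S n] }  — shift, reduce
  I12: { [Y → c T .] }  — reduce
  I13: { [S → . Y S *], [S → . n - d], [Y → . S S n], [Y → . c T], [Y → . d -], [Y → S . S n], [Y → S S . n] }  — shift
  I14: { [T → . c S], [Y → c . T] }  — shift
  I15: { [S → . Y S *], [S → . n - d], [T → c . S], [Y → . S S n], [Y → . c T], [Y → . d -] }  — shift
  I16: { [S → n . - d], [Y → S S n .] }  — shift, reduce
  I17: { [S → . Y S *], [S → . n - d], [S → Y S . *], [Y → . S S n], [Y → . c T], [Y → . d -], [Y → S . S n] }  — shift
  I18: { [S → Y S * .] }  — reduce
  I19: { [C → T T . n] }  — shift
  I20: { [C → T T n .] }  — reduce
  I21: { [C → S d . n], [Y → d . -] }  — shift
  I22: { [C → S d n .] }  — reduce

I11 contains reduce item [T → c S .] and shift items [S → . n - d], [Y → . c T], [Y → . d -] — shift-reduce conflict.
I16 contains reduce item [Y → S S n .] and shift item [S → n . - d] — shift-reduce conflict.

Answer: Yes — I11: [T → c S .] vs [S → . n - d]; I16: [Y → S S n .] vs [S → n . - d]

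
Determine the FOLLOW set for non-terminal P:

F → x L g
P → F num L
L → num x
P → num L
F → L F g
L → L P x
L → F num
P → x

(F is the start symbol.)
{ 'x' }

In L → L P x: P is followed by x, add FIRST(x) \ {ε} = { 'x' }

Taking the union: FOLLOW(P) = { 'x' }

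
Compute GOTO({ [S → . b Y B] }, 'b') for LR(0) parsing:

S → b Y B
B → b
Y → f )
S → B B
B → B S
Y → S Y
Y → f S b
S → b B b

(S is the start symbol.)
GOTO(I, 'b') = CLOSURE({ [A → αX.β] : [A → α.Xβ] ∈ I, X = 'b' })

Items with dot before 'b', with the dot advanced:
  [S → . b Y B] → [S → b . Y B]
Closure of the advanced items:
  [S → b . Y B] has the dot before Y: add [Y → . f )], [Y → . S Y], [Y → . f S b]
  [Y → . S Y] has the dot before S: add [S → . b Y B], [S → . B B], [S → . b B b]
  [S → . B B] has the dot before B: add [B → . b], [B → . B S]

GOTO = { [B → . B S], [B → . b], [S → . B B], [S → . b B b], [S → . b Y B], [S → b . Y B], [Y → . S Y], [Y → . f )], [Y → . f S b] }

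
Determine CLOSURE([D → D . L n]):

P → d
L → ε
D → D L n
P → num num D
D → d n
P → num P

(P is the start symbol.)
To compute CLOSURE, for each item [A → α.Bβ] where B is a non-terminal, add [B → .γ] for all productions B → γ; repeat for the newly added items until nothing changes.

Start with: [D → D . L n]
  [D → D . L n] has the dot before L: add [L → .]
No further items can be added.

CLOSURE = { [D → D . L n], [L → .] }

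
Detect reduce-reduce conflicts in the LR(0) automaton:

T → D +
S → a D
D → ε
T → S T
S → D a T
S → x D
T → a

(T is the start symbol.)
Yes — I4: [D → .] vs [T → a .]

A reduce-reduce conflict occurs when an LR(0) state has two complete items [A → α .] and [B → β .] — both call for a reduction, and with no lookahead the parser cannot choose between them.

Augment with T' → T and build the canonical LR(0) collection (I0 = CLOSURE({[T' → . T]}), then GOTO on every symbol after a dot until no new states appear). It has 12 states:
  I0: { [D → .], [S → . D a T], [S → . a D], [S → . x D], [T → . D +], [T → . S T], [T → . a], [T' → . T] }  — shift, reduce
  I1: { [S → D . a T], [T → D . +] }  — shift
  I2: { [D → .], [S → . D a T], [S → . a D], [S → . x D], [T → . D +], [T → . S T], [T → . a], [T → S . T] }  — shift, reduce
  I3: { [T' → T .] }  — accept
  I4: { [D → .], [S → a . D], [T → a .] }  — 2 reduces
  I5: { [D → .], [S → x . D] }  — reduce
  I6: { [S → x D .] }  — reduce
  I7: { [S → a D .] }  — reduce
  I8: { [T → S T .] }  — reduce
  I9: { [T → D + .] }  — reduce
  I10: { [D → .], [S → . D a T], [S → . a D], [S → . x D], [S → D a . T], [T → . D +], [T → . S T], [T → . a] }  — shift, reduce
  I11: { [S → D a T .] }  — reduce

I4 contains complete items [D → .], [T → a .] — reduce-reduce conflict.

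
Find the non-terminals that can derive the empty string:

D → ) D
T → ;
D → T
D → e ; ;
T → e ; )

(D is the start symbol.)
None

A non-terminal is nullable if it can derive ε (the empty string): either it has an ε-production, or it has a production whose right-hand side consists entirely of nullable non-terminals.

There are no ε-productions, so no non-terminal can derive ε.
No non-terminals are nullable.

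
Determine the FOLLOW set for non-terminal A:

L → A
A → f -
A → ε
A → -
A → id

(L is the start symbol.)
To compute FOLLOW(A), find every occurrence of A on a right-hand side N → α A β: add FIRST(β) \ {ε}, and if β is empty or nullable also add FOLLOW(N). Iterate to a fixed point.

In L → A: A is at the end, add FOLLOW(L)

The FOLLOW sets referred to above (computed the same way, to a fixed point):
  FOLLOW(L) = { $ }

Taking the union: FOLLOW(A) = { $ }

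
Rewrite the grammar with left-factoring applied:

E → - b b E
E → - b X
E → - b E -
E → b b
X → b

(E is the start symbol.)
E → - b E'
E' → b E
E' → X
E' → E -
E → b b
X → b

Left-factoring transforms A → αβ₁ | αβ₂ into A → αA' and A' → β₁ | β₂
(α is the longest common prefix among the alternatives). Repeat until
no nonterminal has two alternatives with a common prefix.

Round 1: E has alternatives sharing prefix '- b'. Introduce E': E → - b E'
  Add: E' → b E
  Add: E' → X
  Add: E' → E -

No remaining common prefixes — done.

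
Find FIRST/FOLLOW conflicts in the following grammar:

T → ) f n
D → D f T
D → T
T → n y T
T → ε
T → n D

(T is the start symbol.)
Yes. D → D f T with FOLLOW(D) on { 'f' }

A FIRST/FOLLOW conflict occurs when a non-terminal N has a nullable alternative N → β (β ⇒* ε) and another alternative N → α with FIRST(α) ∩ FOLLOW(N) ≠ ∅: on such a lookahead the parser cannot decide between expanding α and letting N vanish via β.

Nullable non-terminals: D, T.
FIRST sets used below: FIRST(D) = { ')', 'f', 'n', ε }, FIRST(T) = { ')', 'n', ε }

D: nullable alternative(s) D → T; FOLLOW(D) = { $, 'f' }
  D → D f T: FIRST \ {ε} = { ')', 'f', 'n' } — overlaps FOLLOW(D) on { 'f' }: CONFLICT
  D → T: FIRST \ {ε} = { ')', 'n' } — this is the only nullable alternative, skip

T: nullable alternative(s) T → ε; FOLLOW(T) = { $, 'f' }
  T → ) f n: FIRST \ {ε} = { ')' } — disjoint from FOLLOW(T)
  T → n y T: FIRST \ {ε} = { 'n' } — disjoint from FOLLOW(T)
  T → ε: FIRST \ {ε} = { } — this is the only nullable alternative, skip
  T → n D: FIRST \ {ε} = { 'n' } — disjoint from FOLLOW(T)

So the grammar has 1 FIRST/FOLLOW conflict (marked CONFLICT above).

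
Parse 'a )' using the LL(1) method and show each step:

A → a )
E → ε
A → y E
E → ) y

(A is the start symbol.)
LL(1) parsing maintains a stack (initially the start symbol over $) and the input. At each step: if the stack top is a terminal, match it against the current input token; if it is a non-terminal N, replace it with the RHS of M[N, lookahead] (the unique production whose predict set contains the lookahead).

Stack is shown with the top on the left.

Stack  Input  Action
--------------------
A $    a ) $  output A → a )
a ) $  a ) $  match 'a'
) $    ) $    match ')'
$      $      accept

The string is accepted.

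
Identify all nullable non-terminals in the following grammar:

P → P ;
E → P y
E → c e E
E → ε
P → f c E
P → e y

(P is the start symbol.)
{ 'E' }

A non-terminal is nullable if it can derive ε (the empty string): either it has an ε-production, or it has a production whose right-hand side consists entirely of nullable non-terminals.

ε-productions: E → ε
So E is immediately nullable.
No further non-terminal can be added: every production for the remaining non-terminals contains a terminal or a non-nullable non-terminal.
Nullable = { 'E' }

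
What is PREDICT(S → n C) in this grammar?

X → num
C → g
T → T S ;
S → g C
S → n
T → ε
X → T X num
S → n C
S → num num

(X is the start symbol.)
PREDICT(S → n C) = (FIRST(RHS) \ {ε}) ∪ (FOLLOW(S) if ε ∈ FIRST(RHS), i.e. RHS ⇒* ε)
FIRST(n C) = { 'n' }
ε ∉ FIRST(n C), so FOLLOW(S) is not added.
PREDICT(S → n C) = { 'n' }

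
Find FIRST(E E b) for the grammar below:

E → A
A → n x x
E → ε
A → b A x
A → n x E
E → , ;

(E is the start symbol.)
FIRST sets of the non-terminals involved (from the grammar, by fixed-point iteration):
  FIRST(E) = { ',', 'b', 'n', ε }

To compute FIRST(E E b), process the symbols left to right:
Symbol E is a non-terminal. Add FIRST(E) \ {ε} = { ',', 'b', 'n' }
E is nullable (ε ∈ FIRST(E)), continue to the next symbol.
Symbol E is a non-terminal. Add FIRST(E) \ {ε} = { ',', 'b', 'n' }
E is nullable (ε ∈ FIRST(E)), continue to the next symbol.
Symbol b is a terminal. Add 'b' and stop.
FIRST(E E b) = { ',', 'b', 'n' }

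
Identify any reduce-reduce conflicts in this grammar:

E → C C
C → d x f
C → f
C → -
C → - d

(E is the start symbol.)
No reduce-reduce conflicts

A reduce-reduce conflict occurs when an LR(0) state has two complete items [A → α .] and [B → β .] — both call for a reduction, and with no lookahead the parser cannot choose between them.

Augment with E' → E and build the canonical LR(0) collection (I0 = CLOSURE({[E' → . E]}), then GOTO on every symbol after a dot until no new states appear). It has 10 states:
  I0: { [C → . - d], [C → . -], [C → . d x f], [C → . f], [E → . C C], [E' → . E] }  — shift
  I1: { [C → - . d], [C → - .] }  — shift, reduce
  I2: { [C → . - d], [C → . -], [C → . d x f], [C → . f], [E → C . C] }  — shift
  I3: { [E' → E .] }  — accept
  I4: { [C → d . x f] }  — shift
  I5: { [C → f .] }  — reduce
  I6: { [C → d x . f] }  — shift
  I7: { [C → d x f .] }  — reduce
  I8: { [E → C C .] }  — reduce
  I9: { [C → - d .] }  — reduce

No state contains more than one complete item.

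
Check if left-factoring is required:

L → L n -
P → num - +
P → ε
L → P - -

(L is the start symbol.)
Left-factoring is needed when two productions for the same non-terminal
share a common prefix on the right-hand side.

Productions for L:
  L → L n -
  L → P - -
Productions for P:
  P → num - +
  P → ε

No common prefixes found.

Answer: No, left-factoring is not needed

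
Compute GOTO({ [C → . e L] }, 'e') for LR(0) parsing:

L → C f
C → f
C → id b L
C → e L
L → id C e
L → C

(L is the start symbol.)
{ [C → . e L], [C → . f], [C → . id b L], [C → e . L], [L → . C f], [L → . C], [L → . id C e] }

GOTO(I, 'e') = CLOSURE({ [A → αX.β] : [A → α.Xβ] ∈ I, X = 'e' })

Items with dot before 'e', with the dot advanced:
  [C → . e L] → [C → e . L]
Closure of the advanced items:
  [C → e . L] has the dot before L: add [L → . C f], [L → . id C e], [L → . C]
  [L → . C f] has the dot before C: add [C → . f], [C → . id b L], [C → . e L]

GOTO = { [C → . e L], [C → . f], [C → . id b L], [C → e . L], [L → . C f], [L → . C], [L → . id C e] }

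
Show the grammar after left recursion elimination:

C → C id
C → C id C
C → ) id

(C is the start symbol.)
C → ) id C'
C' → id C'
C' → id C C'
C' → ε

C is directly left-recursive. The standard transformation for
  A → A α₁ | ... | A α_m | β₁ | ... | β_n
is
  A  → β₁ A' | ... | β_n A'
  A' → α₁ A' | ... | α_m A' | ε

C → ) id becomes C → ) id C'
C → C id becomes C' → id C'
C → C id C becomes C' → id C C'
Add C' → ε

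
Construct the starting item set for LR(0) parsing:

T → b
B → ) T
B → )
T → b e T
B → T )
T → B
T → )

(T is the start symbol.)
First, augment the grammar with T' → T
I₀ = CLOSURE({ [T' → . T] }):
  [T' → . T] has the dot before T: add [T → . b], [T → . b e T], [T → . B], [T → . )]
  [T → . B] has the dot before B: add [B → . ) T], [B → . )], [B → . T )]
No further items can be added.

I₀ = { [B → . ) T], [B → . )], [B → . T )], [T → . )], [T → . B], [T → . b e T], [T → . b], [T' → . T] }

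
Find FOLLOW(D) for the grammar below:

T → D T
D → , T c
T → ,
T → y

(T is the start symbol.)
{ ',', 'y' }

In T → D T: D is followed by T, add FIRST(T) \ {ε} = { ',', 'y' }

Taking the union: FOLLOW(D) = { ',', 'y' }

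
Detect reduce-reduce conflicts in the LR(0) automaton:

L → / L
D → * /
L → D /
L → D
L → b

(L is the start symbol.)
No reduce-reduce conflicts

A reduce-reduce conflict occurs when an LR(0) state has two complete items [A → α .] and [B → β .] — both call for a reduction, and with no lookahead the parser cannot choose between them.

Augment with L' → L and build the canonical LR(0) collection (I0 = CLOSURE({[L' → . L]}), then GOTO on every symbol after a dot until no new states appear). It has 9 states:
  I0: { [D → . * /], [L → . / L], [L → . D /], [L → . D], [L → . b], [L' → . L] }  — shift
  I1: { [D → * . /] }  — shift
  I2: { [D → . * /], [L → . / L], [L → . D /], [L → . D], [L → . b], [L → / . L] }  — shift
  I3: { [L → D . /], [L → D .] }  — shift, reduce
  I4: { [L' → L .] }  — accept
  I5: { [L → b .] }  — reduce
  I6: { [L → D / .] }  — reduce
  I7: { [L → / L .] }  — reduce
  I8: { [D → * / .] }  — reduce

No state contains more than one complete item.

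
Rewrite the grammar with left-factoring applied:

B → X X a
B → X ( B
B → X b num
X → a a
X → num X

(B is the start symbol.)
Left-factoring transforms A → αβ₁ | αβ₂ into A → αA' and A' → β₁ | β₂
(α is the longest common prefix among the alternatives). Repeat until
no nonterminal has two alternatives with a common prefix.

Round 1: B has alternatives sharing prefix 'X'. Introduce B': B → X B'
  Add: B' → X a
  Add: B' → ( B
  Add: B' → b num

No remaining common prefixes — done.

Resulting grammar:
B → X B'
B' → X a
B' → ( B
B' → b num
X → a a
X → num X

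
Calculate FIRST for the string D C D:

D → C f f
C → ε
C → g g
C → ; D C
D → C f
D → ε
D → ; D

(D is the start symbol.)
{ ';', 'f', 'g', ε }

FIRST sets of the non-terminals involved (from the grammar, by fixed-point iteration):
  FIRST(D) = { ';', 'f', 'g', ε }
  FIRST(C) = { ';', 'g', ε }

To compute FIRST(D C D), process the symbols left to right:
Symbol D is a non-terminal. Add FIRST(D) \ {ε} = { ';', 'f', 'g' }
D is nullable (ε ∈ FIRST(D)), continue to the next symbol.
Symbol C is a non-terminal. Add FIRST(C) \ {ε} = { ';', 'g' }
C is nullable (ε ∈ FIRST(C)), continue to the next symbol.
Symbol D is a non-terminal. Add FIRST(D) \ {ε} = { ';', 'f', 'g' }
D is nullable (ε ∈ FIRST(D)), continue to the next symbol.
All symbols are nullable, so ε is in the result.
FIRST(D C D) = { ';', 'f', 'g', ε }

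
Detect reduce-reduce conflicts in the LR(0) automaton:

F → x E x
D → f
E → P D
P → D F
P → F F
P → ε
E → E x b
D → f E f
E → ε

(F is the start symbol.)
Yes — I2: [E → .] vs [P → .]; I7: [D → f .] vs [E → .]

A reduce-reduce conflict occurs when an LR(0) state has two complete items [A → α .] and [B → β .] — both call for a reduction, and with no lookahead the parser cannot choose between them.

Augment with F' → F and build the canonical LR(0) collection (I0 = CLOSURE({[F' → . F]}), then GOTO on every symbol after a dot until no new states appear). It has 16 states:
  I0: { [F → . x E x], [F' → . F] }  — shift
  I1: { [F' → F .] }  — accept
  I2: { [D → . f E f], [D → . f], [E → . E x b], [E → . P D], [E → .], [F → . x E x], [F → x . E x], [P → . D F], [P → . F F], [P → .] }  — shift, 2 reduces
  I3: { [F → . x E x], [P → D . F] }  — shift
  I4: { [E → E . x b], [F → x E . x] }  — shift
  I5: { [F → . x E x], [P → F . F] }  — shift
  I6: { [D → . f E f], [D → . f], [E → P . D] }  — shift
  I7: { [D → . f E f], [D → . f], [D → f . E f], [D → f .], [E → . E x b], [E → . P D], [E → .], [F → . x E x], [P → . D F], [P → . F F], [P → .] }  — shift, 3 reduces
  I8: { [D → f E . f], [E → E . x b] }  — shift
  I9: { [D → f E f .] }  — reduce
  I10: { [E → E x . b] }  — shift
  I11: { [E → E x b .] }  — reduce
  I12: { [E → P D .] }  — reduce
  I13: { [P → F F .] }  — reduce
  I14: { [E → E x . b], [F → x E x .] }  — shift, reduce
  I15: { [P → D F .] }  — reduce

I2 contains complete items [E → .], [P → .] — reduce-reduce conflict.
I7 contains complete items [D → f .], [E → .], [P → .] — reduce-reduce conflict.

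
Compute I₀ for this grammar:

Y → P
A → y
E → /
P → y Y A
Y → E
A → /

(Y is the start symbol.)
{ [E → . /], [P → . y Y A], [Y → . E], [Y → . P], [Y' → . Y] }

First, augment the grammar with Y' → Y
I₀ = CLOSURE({ [Y' → . Y] }):
  [Y' → . Y] has the dot before Y: add [Y → . P], [Y → . E]
  [Y → . P] has the dot before P: add [P → . y Y A]
  [Y → . E] has the dot before E: add [E → . /]
No further items can be added.

I₀ = { [E → . /], [P → . y Y A], [Y → . E], [Y → . P], [Y' → . Y] }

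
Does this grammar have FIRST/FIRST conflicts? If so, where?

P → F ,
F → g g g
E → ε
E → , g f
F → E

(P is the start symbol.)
No FIRST/FIRST conflicts.

FIRST sets of the non-terminals at (or reachable through a nullable prefix from) the front of some alternative:
  FIRST(E) = { ',', ε }

Productions for F:
  F → g g g: FIRST = { 'g' }
  F → E: FIRST = { ',', ε }
Productions for E:
  E → ε: FIRST = { ε }
  E → , g f: FIRST = { ',' }
P has only one production, so no FIRST/FIRST conflict is possible there.

All alternatives of each non-terminal have pairwise disjoint FIRST sets.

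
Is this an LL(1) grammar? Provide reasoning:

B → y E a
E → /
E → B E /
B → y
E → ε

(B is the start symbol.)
A grammar is LL(1) if for each non-terminal N with multiple productions, the predict sets of those productions are pairwise disjoint, where PREDICT(N → α) = (FIRST(α) \ {ε}) ∪ (FOLLOW(N) if α ⇒* ε).

Relevant sets:
  FIRST(B) = { 'y' }
  FOLLOW(E) = { '/', 'a' }

For B:
  PREDICT(B → y E a) = { 'y' }
  PREDICT(B → y) = { 'y' }
For E:
  PREDICT(E → '/') = { '/' }
  PREDICT(E → B E '/') = { 'y' }
  PREDICT(E → ε) = { '/', 'a' }

Conflict found: Predict set conflict for B: { 'y' }
The grammar is NOT LL(1).

Answer: No. Predict set conflict for B: { 'y' }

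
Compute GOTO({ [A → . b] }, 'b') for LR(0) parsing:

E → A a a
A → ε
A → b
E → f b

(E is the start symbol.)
GOTO(I, 'b') = CLOSURE({ [A → αX.β] : [A → α.Xβ] ∈ I, X = 'b' })

Items with dot before 'b', with the dot advanced:
  [A → . b] → [A → b .]
Closure adds nothing (no advanced item has the dot before a non-terminal).

GOTO = { [A → b .] }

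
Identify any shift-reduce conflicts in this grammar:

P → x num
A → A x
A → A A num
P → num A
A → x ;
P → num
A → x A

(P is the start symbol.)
A shift-reduce conflict occurs when an LR(0) state has both:
  - a complete (reduce) item [A → α .] (dot at the end), and
  - a shift item [B → β . c γ] (dot before a terminal).

Augment with P' → P and build the canonical LR(0) collection (I0 = CLOSURE({[P' → . P]}), then GOTO on every symbol after a dot until no new states appear). It has 12 states:
  I0: { [P → . num A], [P → . num], [P → . x num], [P' → . P] }  — shift
  I1: { [P' → P .] }  — accept
  I2: { [A → . A A num], [A → . A x], [A → . x ;], [A → . x A], [P → num . A], [P → num .] }  — shift, reduce
  I3: { [P → x . num] }  — shift
  I4: { [P → x num .] }  — reduce
  I5: { [A → . A A num], [A → . A x], [A → . x ;], [A → . x A], [A → A . A num], [A → A . x], [P → num A .] }  — shift, reduce
  I6: { [A → . A A num], [A → . A x], [A → . x ;], [A → . x A], [A → x . ;], [A → x . A] }  — shift
  I7: { [A → x ; .] }  — reduce
  I8: { [A → . A A num], [A → . A x], [A → . x ;], [A → . x A], [A → A . A num], [A → A . x], [A → x A .] }  — shift, reduce
  I9: { [A → . A A num], [A → . A x], [A → . x ;], [A → . x A], [A → A . A num], [A → A . x], [A → A A . num] }  — shift
  I10: { [A → . A A num], [A → . A x], [A → . x ;], [A → . x A], [A → A x .], [A → x . ;], [A → x . A] }  — shift, reduce
  I11: { [A → A A num .] }  — reduce

I2 contains reduce item [P → num .] and shift items [A → . x ;], [A → . x A] — shift-reduce conflict.
I5 contains reduce item [P → num A .] and shift items [A → A . x], [A → . x ;], [A → . x A] — shift-reduce conflict.
I8 contains reduce item [A → x A .] and shift items [A → A . x], [A → . x ;], [A → . x A] — shift-reduce conflict.
I10 contains reduce item [A → A x .] and shift items [A → . x ;], [A → x . ;], [A → . x A] — shift-reduce conflict.

Answer: Yes — I2: [P → num .] vs [A → . x ;]; I5: [P → num A .] vs [A → A . x]; I8: [A → x A .] vs [A → A . x]; I10: [A → A x .] vs [A → . x ;]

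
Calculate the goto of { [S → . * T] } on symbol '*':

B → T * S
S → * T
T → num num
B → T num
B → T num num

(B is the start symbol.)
GOTO(I, '*') = CLOSURE({ [A → αX.β] : [A → α.Xβ] ∈ I, X = '*' })

Items with dot before '*', with the dot advanced:
  [S → . * T] → [S → * . T]
Closure of the advanced items:
  [S → * . T] has the dot before T: add [T → . num num]

GOTO = { [S → * . T], [T → . num num] }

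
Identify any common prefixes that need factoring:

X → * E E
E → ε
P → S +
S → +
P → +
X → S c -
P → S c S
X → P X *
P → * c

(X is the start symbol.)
Yes, P has productions with common prefix 'S'

Left-factoring is needed when two productions for the same non-terminal
share a common prefix on the right-hand side.

Productions for X:
  X → * E E
  X → S c -
  X → P X *
Productions for P:
  P → S +
  P → +
  P → S c S
  P → * c

Found common prefix 'S' in productions for P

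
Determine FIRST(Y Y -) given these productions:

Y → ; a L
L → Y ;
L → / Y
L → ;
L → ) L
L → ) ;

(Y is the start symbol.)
FIRST sets of the non-terminals involved (from the grammar, by fixed-point iteration):
  FIRST(Y) = { ';' }

To compute FIRST(Y Y -), process the symbols left to right:
Symbol Y is a non-terminal. Add FIRST(Y) \ {ε} = { ';' }
Y is not nullable (ε ∉ FIRST(Y)), so stop here.
FIRST(Y Y -) = { ';' }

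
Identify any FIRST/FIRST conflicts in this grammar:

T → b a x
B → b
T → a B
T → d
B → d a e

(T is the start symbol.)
No FIRST/FIRST conflicts.

A FIRST/FIRST conflict occurs when two productions N → α and N → β for the same non-terminal have FIRST(α) ∩ FIRST(β) ≠ ∅ (with ε ∈ FIRST of a nullable right-hand side, so two nullable alternatives also conflict).

Productions for T:
  T → b a x: FIRST = { 'b' }
  T → a B: FIRST = { 'a' }
  T → d: FIRST = { 'd' }
Productions for B:
  B → b: FIRST = { 'b' }
  B → d a e: FIRST = { 'd' }

All alternatives of each non-terminal have pairwise disjoint FIRST sets.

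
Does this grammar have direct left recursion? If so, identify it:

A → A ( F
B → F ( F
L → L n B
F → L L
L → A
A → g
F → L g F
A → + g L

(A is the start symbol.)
Yes, A, L are left-recursive

A → A ( F: LEFT RECURSIVE (starts with A)
B → F ( F: starts with F
L → L n B: LEFT RECURSIVE (starts with L)
F → L L: starts with L
L → A: starts with A
A → g: starts with g
F → L g F: starts with L
A → + g L: starts with '+'

The grammar has direct left recursion on: A, L.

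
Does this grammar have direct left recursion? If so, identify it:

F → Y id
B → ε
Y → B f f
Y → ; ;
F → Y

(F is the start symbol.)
Direct left recursion occurs when N → N α for some non-terminal N (the right-hand side begins with the left-hand side itself).

F → Y id: starts with Y
B → ε: starts with ε
Y → B f f: starts with B
Y → ; ;: starts with ';'
F → Y: starts with Y

No direct left recursion found.

Answer: No direct left recursion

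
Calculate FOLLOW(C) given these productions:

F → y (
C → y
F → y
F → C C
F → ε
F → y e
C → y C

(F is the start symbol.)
{ $, 'y' }

In F → C C: C is followed by C, add FIRST(C) \ {ε} = { 'y' }
In F → C C: C is at the end, add FOLLOW(F)
In C → y C: C is at the end; this adds FOLLOW(C) to itself — nothing new

The FOLLOW sets referred to above (computed the same way, to a fixed point):
  FOLLOW(F) = { $ }

Taking the union: FOLLOW(C) = { $, 'y' }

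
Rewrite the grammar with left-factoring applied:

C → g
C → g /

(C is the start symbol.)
Left-factoring transforms A → αβ₁ | αβ₂ into A → αA' and A' → β₁ | β₂
(α is the longest common prefix among the alternatives). Repeat until
no nonterminal has two alternatives with a common prefix.

Round 1: C has alternatives sharing prefix 'g'. Introduce C': C → g C'
  Add: C' → ε
  Add: C' → /

No remaining common prefixes — done.

Resulting grammar:
C → g C'
C' → ε
C' → /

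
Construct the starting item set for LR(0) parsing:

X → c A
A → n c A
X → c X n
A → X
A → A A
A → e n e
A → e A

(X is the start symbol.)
First, augment the grammar with X' → X
I₀ = CLOSURE({ [X' → . X] }):
  [X' → . X] has the dot before X: add [X → . c A], [X → . c X n]
No further items can be added.

I₀ = { [X → . c A], [X → . c X n], [X' → . X] }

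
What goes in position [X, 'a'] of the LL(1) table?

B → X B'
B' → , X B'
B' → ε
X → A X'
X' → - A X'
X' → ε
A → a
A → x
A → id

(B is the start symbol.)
To find M[X, 'a'], we find productions for X where 'a' is in the predict set (PREDICT(N → α) = (FIRST(α) \ {ε}) ∪ (FOLLOW(N) if α ⇒* ε)).

Relevant sets:
  FIRST(A) = { 'a', 'id', 'x' }

X → A X': PREDICT = { 'a', 'id', 'x' }
  'a' is in predict set, so this production goes in M[X, 'a']

M[X, 'a'] = X → A X'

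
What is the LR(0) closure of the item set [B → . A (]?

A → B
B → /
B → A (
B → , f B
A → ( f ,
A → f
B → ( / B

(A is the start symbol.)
Start with: [B → . A (]
  [B → . A (] has the dot before A: add [A → . B], [A → . ( f ,], [A → . f]
  [A → . B] has the dot before B: add [B → . /], [B → . , f B], [B → . ( / B]
No further items can be added.

CLOSURE = { [A → . ( f ,], [A → . B], [A → . f], [B → . ( / B], [B → . , f B], [B → . /], [B → . A (] }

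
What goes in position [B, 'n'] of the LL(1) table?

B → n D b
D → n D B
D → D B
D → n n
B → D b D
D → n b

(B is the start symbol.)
B → n D b, B → D b D

To find M[B, 'n'], we find productions for B where 'n' is in the predict set (PREDICT(N → α) = (FIRST(α) \ {ε}) ∪ (FOLLOW(N) if α ⇒* ε)).

Relevant sets:
  FIRST(D) = { 'n' }

B → n D b: PREDICT = { 'n' }
  'n' is in predict set, so this production goes in M[B, 'n']
B → D b D: PREDICT = { 'n' }
  'n' is in predict set, so this production goes in M[B, 'n']

M[B, 'n'] = B → n D b, B → D b D  (a multiply-defined cell — the grammar is not LL(1))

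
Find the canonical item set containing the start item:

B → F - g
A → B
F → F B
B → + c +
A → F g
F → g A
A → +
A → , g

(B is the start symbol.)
First, augment the grammar with B' → B
I₀ = CLOSURE({ [B' → . B] }):
  [B' → . B] has the dot before B: add [B → . F - g], [B → . + c +]
  [B → . F - g] has the dot before F: add [F → . F B], [F → . g A]
No further items can be added.

I₀ = { [B → . + c +], [B → . F - g], [B' → . B], [F → . F B], [F → . g A] }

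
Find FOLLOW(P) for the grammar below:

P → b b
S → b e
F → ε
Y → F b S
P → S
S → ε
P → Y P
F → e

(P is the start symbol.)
{ $ }

P is the start symbol, so $ ∈ FOLLOW(P).
In P → Y P: P is at the end; this adds FOLLOW(P) to itself — nothing new

Taking the union: FOLLOW(P) = { $ }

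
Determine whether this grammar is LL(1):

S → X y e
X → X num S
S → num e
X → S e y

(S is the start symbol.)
A grammar is LL(1) if for each non-terminal N with multiple productions, the predict sets of those productions are pairwise disjoint, where PREDICT(N → α) = (FIRST(α) \ {ε}) ∪ (FOLLOW(N) if α ⇒* ε).

Relevant sets:
  FIRST(X) = { 'num' }
  FIRST(S) = { 'num' }

For S:
  PREDICT(S → X y e) = { 'num' }
  PREDICT(S → num e) = { 'num' }
For X:
  PREDICT(X → X num S) = { 'num' }
  PREDICT(X → S e y) = { 'num' }

Conflict found: Predict set conflict for S: { 'num' }
The grammar is NOT LL(1).

Answer: No. Predict set conflict for S: { 'num' }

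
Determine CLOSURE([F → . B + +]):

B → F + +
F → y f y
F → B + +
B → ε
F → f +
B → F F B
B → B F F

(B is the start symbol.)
To compute CLOSURE, for each item [A → α.Bβ] where B is a non-terminal, add [B → .γ] for all productions B → γ; repeat for the newly added items until nothing changes.

Start with: [F → . B + +]
  [F → . B + +] has the dot before B: add [B → . F + +], [B → .], [B → . F F B], [B → . B F F]
  [B → . F + +] has the dot before F: add [F → . y f y], [F → . f +]
No further items can be added.

CLOSURE = { [B → . B F F], [B → . F + +], [B → . F F B], [B → .], [F → . B + +], [F → . f +], [F → . y f y] }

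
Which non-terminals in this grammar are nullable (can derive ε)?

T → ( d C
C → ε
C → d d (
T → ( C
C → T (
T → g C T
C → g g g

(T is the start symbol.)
{ 'C' }

ε-productions: C → ε
So C is immediately nullable.
No further non-terminal can be added: every production for the remaining non-terminals contains a terminal or a non-nullable non-terminal.
Nullable = { 'C' }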